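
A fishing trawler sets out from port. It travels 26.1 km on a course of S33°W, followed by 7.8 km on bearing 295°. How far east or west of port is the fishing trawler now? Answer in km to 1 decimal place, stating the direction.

21.3 km west

Leg 1 (S33°W, 26.1 km): east 26.1 sin 213° = -14.22, north 26.1 cos 213° = -21.89
Leg 2 (295°, 7.8 km): east 7.8 sin 295° = -7.07, north 7.8 cos 295° = 3.30
Net east component: -21.28 km.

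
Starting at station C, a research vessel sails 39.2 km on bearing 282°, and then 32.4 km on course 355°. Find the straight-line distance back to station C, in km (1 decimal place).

57.7 km

Leg 1 (282°, 39.2 km): east 39.2 sin 282° = -38.34, north 39.2 cos 282° = 8.15
Leg 2 (355°, 32.4 km): east 32.4 sin 355° = -2.82, north 32.4 cos 355° = 32.28
Net: -41.17 east, 40.43 north. Distance = √((-41.17)² + (40.43)²) = 57.698 km.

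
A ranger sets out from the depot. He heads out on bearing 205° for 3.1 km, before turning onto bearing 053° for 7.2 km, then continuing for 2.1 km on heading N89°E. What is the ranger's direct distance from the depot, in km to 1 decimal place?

Leg 1 (205°, 3.1 km): east 3.1 sin 205° = -1.31, north 3.1 cos 205° = -2.81
Leg 2 (053°, 7.2 km): east 7.2 sin 53° = 5.75, north 7.2 cos 53° = 4.33
Leg 3 (N89°E, 2.1 km): east 2.1 sin 89° = 2.10, north 2.1 cos 89° = 0.04
Net: 6.54 east, 1.56 north. Distance = √((6.54)² + (1.56)²) = 6.723 km.

6.7 km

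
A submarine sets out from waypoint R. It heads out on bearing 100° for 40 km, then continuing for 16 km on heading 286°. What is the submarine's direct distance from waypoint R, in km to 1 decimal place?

Leg 1 (100°, 40 km): east 40 sin 100° = 39.39, north 40 cos 100° = -6.95
Leg 2 (286°, 16 km): east 16 sin 286° = -15.38, north 16 cos 286° = 4.41
Net: 24.01 east, -2.54 north. Distance = √((24.01)² + (-2.54)²) = 24.146 km.

24.1 km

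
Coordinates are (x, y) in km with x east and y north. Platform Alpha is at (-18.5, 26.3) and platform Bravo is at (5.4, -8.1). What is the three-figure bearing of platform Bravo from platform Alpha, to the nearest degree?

145°

Δeast = 5.4 − -18.5 = 23.90; Δnorth = -8.1 − 26.3 = -34.40.
Bearing = atan2(Δeast, Δnorth) mod 360° = 145.21° ≈ 145°.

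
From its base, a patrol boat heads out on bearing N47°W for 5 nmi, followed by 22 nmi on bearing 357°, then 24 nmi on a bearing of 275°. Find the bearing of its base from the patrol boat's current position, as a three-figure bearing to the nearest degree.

Leg 1 (N47°W, 5 nmi): east 5 sin 313° = -3.66, north 5 cos 313° = 3.41
Leg 2 (357°, 22 nmi): east 22 sin 357° = -1.15, north 22 cos 357° = 21.97
Leg 3 (275°, 24 nmi): east 24 sin 275° = -23.91, north 24 cos 275° = 2.09
Net displacement: -28.72 east, 27.47 north. Direction back to start is (28.72, -27.47): bearing = atan2(28.72, -27.47) mod 360° = 133.73° ≈ 134°.

134°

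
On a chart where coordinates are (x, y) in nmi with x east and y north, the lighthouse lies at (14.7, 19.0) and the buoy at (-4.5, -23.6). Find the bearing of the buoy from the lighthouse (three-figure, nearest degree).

204°

Δeast = -4.5 − 14.7 = -19.20; Δnorth = -23.6 − 19.0 = -42.60.
Bearing = atan2(Δeast, Δnorth) mod 360° = 204.26° ≈ 204°.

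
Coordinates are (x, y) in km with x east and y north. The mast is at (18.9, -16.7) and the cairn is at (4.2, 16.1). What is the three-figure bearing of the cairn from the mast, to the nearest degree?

336°

Δeast = 4.2 − 18.9 = -14.70; Δnorth = 16.1 − -16.7 = 32.80.
Bearing = atan2(Δeast, Δnorth) mod 360° = 335.86° ≈ 336°.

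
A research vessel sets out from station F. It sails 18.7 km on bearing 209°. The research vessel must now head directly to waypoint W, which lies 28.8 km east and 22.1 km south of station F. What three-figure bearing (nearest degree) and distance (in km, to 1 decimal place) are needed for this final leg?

099°, 38.3 km

Leg 1 (209°, 18.7 km): east 18.7 sin 209° = -9.07, north 18.7 cos 209° = -16.36
Current position: (-9.07, -16.36). Target: (28.8, -22.1). Remaining: Δeast = 37.87, Δnorth = -5.74.
Bearing = atan2(37.87, -5.74) mod 360° = 98.63°; distance = √((37.87)² + (-5.74)²) = 38.299 km.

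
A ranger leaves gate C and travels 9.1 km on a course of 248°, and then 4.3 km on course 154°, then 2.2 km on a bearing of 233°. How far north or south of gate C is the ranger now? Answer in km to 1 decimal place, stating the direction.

Leg 1 (248°, 9.1 km): east 9.1 sin 248° = -8.44, north 9.1 cos 248° = -3.41
Leg 2 (154°, 4.3 km): east 4.3 sin 154° = 1.88, north 4.3 cos 154° = -3.86
Leg 3 (233°, 2.2 km): east 2.2 sin 233° = -1.76, north 2.2 cos 233° = -1.32
Net north component: -8.60 km.

8.6 km south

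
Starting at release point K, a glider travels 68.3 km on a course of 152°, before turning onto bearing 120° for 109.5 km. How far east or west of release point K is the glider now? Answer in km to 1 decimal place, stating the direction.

126.9 km east

Leg 1 (152°, 68.3 km): east 68.3 sin 152° = 32.06, north 68.3 cos 152° = -60.31
Leg 2 (120°, 109.5 km): east 109.5 sin 120° = 94.83, north 109.5 cos 120° = -54.75
Net east component: 126.89 km.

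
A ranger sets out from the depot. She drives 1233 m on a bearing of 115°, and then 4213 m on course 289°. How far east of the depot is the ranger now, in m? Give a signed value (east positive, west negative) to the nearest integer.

-2866 m

Leg 1 (115°, 1233 m): east 1233 sin 115° = 1117.48, north 1233 cos 115° = -521.09
Leg 2 (289°, 4213 m): east 4213 sin 289° = -3983.47, north 4213 cos 289° = 1371.62
Net east component: -2865.99 m.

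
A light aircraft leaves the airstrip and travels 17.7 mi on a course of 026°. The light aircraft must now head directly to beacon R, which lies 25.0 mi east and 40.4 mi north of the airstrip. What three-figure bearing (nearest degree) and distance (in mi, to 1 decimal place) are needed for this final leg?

Leg 1 (026°, 17.7 mi): east 17.7 sin 26° = 7.76, north 17.7 cos 26° = 15.91
Current position: (7.76, 15.91). Target: (25.0, 40.4). Remaining: Δeast = 17.24, Δnorth = 24.49.
Bearing = atan2(17.24, 24.49) mod 360° = 35.14°; distance = √((17.24)² + (24.49)²) = 29.951 mi.

035°, 30.0 mi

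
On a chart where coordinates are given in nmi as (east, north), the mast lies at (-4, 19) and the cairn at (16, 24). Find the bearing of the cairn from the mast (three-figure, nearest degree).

076°

Δeast = 16 − -4 = 20.00; Δnorth = 24 − 19 = 5.00.
Bearing = atan2(Δeast, Δnorth) mod 360° = 75.96° ≈ 076°.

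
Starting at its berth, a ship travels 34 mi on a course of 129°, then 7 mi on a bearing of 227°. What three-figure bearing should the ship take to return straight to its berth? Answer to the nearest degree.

Leg 1 (129°, 34 mi): east 34 sin 129° = 26.42, north 34 cos 129° = -21.40
Leg 2 (227°, 7 mi): east 7 sin 227° = -5.12, north 7 cos 227° = -4.77
Net displacement: 21.30 east, -26.17 north. Direction back to start is (-21.30, 26.17): bearing = atan2(-21.30, 26.17) mod 360° = 320.85° ≈ 321°.

321°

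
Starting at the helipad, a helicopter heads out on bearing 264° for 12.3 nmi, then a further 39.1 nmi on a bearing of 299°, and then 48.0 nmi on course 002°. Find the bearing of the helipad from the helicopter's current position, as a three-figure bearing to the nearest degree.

146°

Leg 1 (264°, 12.3 nmi): east 12.3 sin 264° = -12.23, north 12.3 cos 264° = -1.29
Leg 2 (299°, 39.1 nmi): east 39.1 sin 299° = -34.20, north 39.1 cos 299° = 18.96
Leg 3 (002°, 48.0 nmi): east 48.0 sin 2° = 1.68, north 48.0 cos 2° = 47.97
Net displacement: -44.76 east, 65.64 north. Direction back to start is (44.76, -65.64): bearing = atan2(44.76, -65.64) mod 360° = 145.71° ≈ 146°.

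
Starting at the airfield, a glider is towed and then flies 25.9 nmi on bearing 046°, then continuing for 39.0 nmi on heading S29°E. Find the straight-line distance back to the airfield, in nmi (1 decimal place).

40.9 nmi

Leg 1 (046°, 25.9 nmi): east 25.9 sin 46° = 18.63, north 25.9 cos 46° = 17.99
Leg 2 (S29°E, 39.0 nmi): east 39.0 sin 151° = 18.91, north 39.0 cos 151° = -34.11
Net: 37.54 east, -16.12 north. Distance = √((37.54)² + (-16.12)²) = 40.853 nmi.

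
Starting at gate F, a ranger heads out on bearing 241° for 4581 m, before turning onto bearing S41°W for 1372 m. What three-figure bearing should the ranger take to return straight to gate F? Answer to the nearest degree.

056°

Leg 1 (241°, 4581 m): east 4581 sin 241° = -4006.63, north 4581 cos 241° = -2220.91
Leg 2 (S41°W, 1372 m): east 1372 sin 221° = -900.11, north 1372 cos 221° = -1035.46
Net displacement: -4906.75 east, -3256.37 north. Direction back to start is (4906.75, 3256.37): bearing = atan2(4906.75, 3256.37) mod 360° = 56.43° ≈ 056°.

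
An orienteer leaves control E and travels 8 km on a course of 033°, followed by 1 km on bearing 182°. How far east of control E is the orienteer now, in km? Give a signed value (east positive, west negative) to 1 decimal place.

Leg 1 (033°, 8 km): east 8 sin 33° = 4.36, north 8 cos 33° = 6.71
Leg 2 (182°, 1 km): east 1 sin 182° = -0.03, north 1 cos 182° = -1.00
Net east component: 4.32 km.

4.3 km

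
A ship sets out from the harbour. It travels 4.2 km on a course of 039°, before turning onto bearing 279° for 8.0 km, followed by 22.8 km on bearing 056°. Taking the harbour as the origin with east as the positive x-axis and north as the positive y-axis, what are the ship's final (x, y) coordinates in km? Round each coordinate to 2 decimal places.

(13.64, 17.27)

Leg 1 (039°, 4.2 km): east 4.2 sin 39° = 2.64, north 4.2 cos 39° = 3.26
Leg 2 (279°, 8.0 km): east 8.0 sin 279° = -7.90, north 8.0 cos 279° = 1.25
Leg 3 (056°, 22.8 km): east 22.8 sin 56° = 18.90, north 22.8 cos 56° = 12.75
Summing: 13.64 km east, 17.27 km north → (13.64, 17.27).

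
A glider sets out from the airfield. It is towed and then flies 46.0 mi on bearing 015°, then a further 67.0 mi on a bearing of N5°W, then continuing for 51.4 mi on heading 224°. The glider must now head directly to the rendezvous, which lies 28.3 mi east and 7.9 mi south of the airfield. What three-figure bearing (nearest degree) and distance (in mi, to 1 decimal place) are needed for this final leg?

Leg 1 (015°, 46.0 mi): east 46.0 sin 15° = 11.91, north 46.0 cos 15° = 44.43
Leg 2 (N5°W, 67.0 mi): east 67.0 sin 355° = -5.84, north 67.0 cos 355° = 66.75
Leg 3 (224°, 51.4 mi): east 51.4 sin 224° = -35.71, north 51.4 cos 224° = -36.97
Current position: (-29.64, 74.20). Target: (28.3, -7.9). Remaining: Δeast = 57.94, Δnorth = -82.10.
Bearing = atan2(57.94, -82.10) mod 360° = 144.79°; distance = √((57.94)² + (-82.10)²) = 100.489 mi.

145°, 100.5 mi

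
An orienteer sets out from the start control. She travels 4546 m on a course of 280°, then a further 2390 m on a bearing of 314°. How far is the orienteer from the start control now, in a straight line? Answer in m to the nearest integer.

Leg 1 (280°, 4546 m): east 4546 sin 280° = -4476.94, north 4546 cos 280° = 789.40
Leg 2 (314°, 2390 m): east 2390 sin 314° = -1719.22, north 2390 cos 314° = 1660.23
Net: -6196.16 east, 2449.64 north. Distance = √((-6196.16)² + (2449.64)²) = 6662.815 m.

6663 m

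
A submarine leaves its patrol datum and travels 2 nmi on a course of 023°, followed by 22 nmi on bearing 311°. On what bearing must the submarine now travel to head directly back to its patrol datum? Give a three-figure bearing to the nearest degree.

136°

Leg 1 (023°, 2 nmi): east 2 sin 23° = 0.78, north 2 cos 23° = 1.84
Leg 2 (311°, 22 nmi): east 22 sin 311° = -16.60, north 22 cos 311° = 14.43
Net displacement: -15.82 east, 16.27 north. Direction back to start is (15.82, -16.27): bearing = atan2(15.82, -16.27) mod 360° = 135.81° ≈ 136°.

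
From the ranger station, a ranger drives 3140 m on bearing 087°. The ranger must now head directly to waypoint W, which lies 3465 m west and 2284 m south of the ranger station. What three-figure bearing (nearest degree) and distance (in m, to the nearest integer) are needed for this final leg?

Leg 1 (087°, 3140 m): east 3140 sin 87° = 3135.70, north 3140 cos 87° = 164.33
Current position: (3135.70, 164.33). Target: (-3465, -2284). Remaining: Δeast = -6600.70, Δnorth = -2448.33.
Bearing = atan2(-6600.70, -2448.33) mod 360° = 249.65°; distance = √((-6600.70)² + (-2448.33)²) = 7040.138 m.

250°, 7040 m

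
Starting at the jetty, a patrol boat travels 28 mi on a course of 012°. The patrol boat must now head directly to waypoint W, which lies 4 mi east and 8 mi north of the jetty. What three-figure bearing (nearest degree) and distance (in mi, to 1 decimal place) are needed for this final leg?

Leg 1 (012°, 28 mi): east 28 sin 12° = 5.82, north 28 cos 12° = 27.39
Current position: (5.82, 27.39). Target: (4, 8). Remaining: Δeast = -1.82, Δnorth = -19.39.
Bearing = atan2(-1.82, -19.39) mod 360° = 185.37°; distance = √((-1.82)² + (-19.39)²) = 19.474 mi.

185°, 19.5 mi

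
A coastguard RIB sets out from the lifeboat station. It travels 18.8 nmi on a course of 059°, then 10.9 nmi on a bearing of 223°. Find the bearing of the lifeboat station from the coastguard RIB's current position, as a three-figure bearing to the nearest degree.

Leg 1 (059°, 18.8 nmi): east 18.8 sin 59° = 16.11, north 18.8 cos 59° = 9.68
Leg 2 (223°, 10.9 nmi): east 10.9 sin 223° = -7.43, north 10.9 cos 223° = -7.97
Net displacement: 8.68 east, 1.71 north. Direction back to start is (-8.68, -1.71): bearing = atan2(-8.68, -1.71) mod 360° = 258.85° ≈ 259°.

259°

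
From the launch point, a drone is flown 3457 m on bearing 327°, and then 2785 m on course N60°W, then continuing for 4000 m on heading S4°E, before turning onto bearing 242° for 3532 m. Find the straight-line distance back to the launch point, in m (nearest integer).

7262 m

Leg 1 (327°, 3457 m): east 3457 sin 327° = -1882.82, north 3457 cos 327° = 2899.28
Leg 2 (N60°W, 2785 m): east 2785 sin 300° = -2411.88, north 2785 cos 300° = 1392.50
Leg 3 (S4°E, 4000 m): east 4000 sin 176° = 279.03, north 4000 cos 176° = -3990.26
Leg 4 (242°, 3532 m): east 3532 sin 242° = -3118.57, north 3532 cos 242° = -1658.17
Net: -7134.24 east, -1356.65 north. Distance = √((-7134.24)² + (-1356.65)²) = 7262.087 m.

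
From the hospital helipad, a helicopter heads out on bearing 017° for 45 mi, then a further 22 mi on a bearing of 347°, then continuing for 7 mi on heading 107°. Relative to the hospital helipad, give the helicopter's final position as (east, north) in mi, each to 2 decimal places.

(14.90, 62.42)

Leg 1 (017°, 45 mi): east 45 sin 17° = 13.16, north 45 cos 17° = 43.03
Leg 2 (347°, 22 mi): east 22 sin 347° = -4.95, north 22 cos 347° = 21.44
Leg 3 (107°, 7 mi): east 7 sin 107° = 6.69, north 7 cos 107° = -2.05
Summing: 14.90 mi east, 62.42 mi north → (14.90, 62.42).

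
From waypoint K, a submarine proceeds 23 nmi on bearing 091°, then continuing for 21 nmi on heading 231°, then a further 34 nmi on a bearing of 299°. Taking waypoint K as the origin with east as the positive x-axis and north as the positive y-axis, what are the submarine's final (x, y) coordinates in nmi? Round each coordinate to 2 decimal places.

(-23.06, 2.87)

Leg 1 (091°, 23 nmi): east 23 sin 91° = 23.00, north 23 cos 91° = -0.40
Leg 2 (231°, 21 nmi): east 21 sin 231° = -16.32, north 21 cos 231° = -13.22
Leg 3 (299°, 34 nmi): east 34 sin 299° = -29.74, north 34 cos 299° = 16.48
Summing: -23.06 nmi east, 2.87 nmi north → (-23.06, 2.87).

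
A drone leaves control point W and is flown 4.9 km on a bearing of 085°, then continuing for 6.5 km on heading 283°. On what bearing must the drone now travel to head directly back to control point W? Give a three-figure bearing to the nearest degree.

Leg 1 (085°, 4.9 km): east 4.9 sin 85° = 4.88, north 4.9 cos 85° = 0.43
Leg 2 (283°, 6.5 km): east 6.5 sin 283° = -6.33, north 6.5 cos 283° = 1.46
Net displacement: -1.45 east, 1.89 north. Direction back to start is (1.45, -1.89): bearing = atan2(1.45, -1.89) mod 360° = 142.45° ≈ 142°.

142°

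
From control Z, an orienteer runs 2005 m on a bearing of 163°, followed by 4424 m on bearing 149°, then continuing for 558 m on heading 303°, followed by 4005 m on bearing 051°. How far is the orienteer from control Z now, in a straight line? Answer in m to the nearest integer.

6219 m

Leg 1 (163°, 2005 m): east 2005 sin 163° = 586.21, north 2005 cos 163° = -1917.39
Leg 2 (149°, 4424 m): east 4424 sin 149° = 2278.53, north 4424 cos 149° = -3792.11
Leg 3 (303°, 558 m): east 558 sin 303° = -467.98, north 558 cos 303° = 303.91
Leg 4 (051°, 4005 m): east 4005 sin 51° = 3112.47, north 4005 cos 51° = 2520.43
Net: 5509.23 east, -2885.16 north. Distance = √((5509.23)² + (-2885.16)²) = 6218.981 m.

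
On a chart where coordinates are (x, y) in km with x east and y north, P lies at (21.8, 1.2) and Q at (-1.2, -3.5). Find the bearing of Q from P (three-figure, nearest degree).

Δeast = -1.2 − 21.8 = -23.00; Δnorth = -3.5 − 1.2 = -4.70.
Bearing = atan2(Δeast, Δnorth) mod 360° = 258.45° ≈ 258°.

258°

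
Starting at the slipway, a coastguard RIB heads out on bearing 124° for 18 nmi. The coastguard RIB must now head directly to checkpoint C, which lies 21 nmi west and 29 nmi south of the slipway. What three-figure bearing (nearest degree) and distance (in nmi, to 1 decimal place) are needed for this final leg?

242°, 40.6 nmi

Leg 1 (124°, 18 nmi): east 18 sin 124° = 14.92, north 18 cos 124° = -10.07
Current position: (14.92, -10.07). Target: (-21, -29). Remaining: Δeast = -35.92, Δnorth = -18.93.
Bearing = atan2(-35.92, -18.93) mod 360° = 242.21°; distance = √((-35.92)² + (-18.93)²) = 40.607 nmi.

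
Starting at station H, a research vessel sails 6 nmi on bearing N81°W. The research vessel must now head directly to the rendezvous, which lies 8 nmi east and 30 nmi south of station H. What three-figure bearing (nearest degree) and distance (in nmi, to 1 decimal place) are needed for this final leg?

156°, 33.9 nmi

Leg 1 (N81°W, 6 nmi): east 6 sin 279° = -5.93, north 6 cos 279° = 0.94
Current position: (-5.93, 0.94). Target: (8, -30). Remaining: Δeast = 13.93, Δnorth = -30.94.
Bearing = atan2(13.93, -30.94) mod 360° = 155.77°; distance = √((13.93)² + (-30.94)²) = 33.928 nmi.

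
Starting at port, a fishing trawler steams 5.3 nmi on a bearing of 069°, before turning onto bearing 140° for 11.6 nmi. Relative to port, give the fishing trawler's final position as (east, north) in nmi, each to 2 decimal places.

Leg 1 (069°, 5.3 nmi): east 5.3 sin 69° = 4.95, north 5.3 cos 69° = 1.90
Leg 2 (140°, 11.6 nmi): east 11.6 sin 140° = 7.46, north 11.6 cos 140° = -8.89
Summing: 12.40 nmi east, -6.99 nmi north → (12.40, -6.99).

(12.40, -6.99)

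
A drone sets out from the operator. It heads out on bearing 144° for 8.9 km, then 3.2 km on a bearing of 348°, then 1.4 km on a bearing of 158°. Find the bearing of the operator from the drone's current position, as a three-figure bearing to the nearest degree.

Leg 1 (144°, 8.9 km): east 8.9 sin 144° = 5.23, north 8.9 cos 144° = -7.20
Leg 2 (348°, 3.2 km): east 3.2 sin 348° = -0.67, north 3.2 cos 348° = 3.13
Leg 3 (158°, 1.4 km): east 1.4 sin 158° = 0.52, north 1.4 cos 158° = -1.30
Net displacement: 5.09 east, -5.37 north. Direction back to start is (-5.09, 5.37): bearing = atan2(-5.09, 5.37) mod 360° = 316.52° ≈ 317°.

317°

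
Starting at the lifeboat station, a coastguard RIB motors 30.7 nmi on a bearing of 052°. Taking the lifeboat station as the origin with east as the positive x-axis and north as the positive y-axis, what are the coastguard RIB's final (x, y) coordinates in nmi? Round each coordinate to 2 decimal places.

Leg 1 (052°, 30.7 nmi): east 30.7 sin 52° = 24.19, north 30.7 cos 52° = 18.90
Summing: 24.19 nmi east, 18.90 nmi north → (24.19, 18.90).

(24.19, 18.90)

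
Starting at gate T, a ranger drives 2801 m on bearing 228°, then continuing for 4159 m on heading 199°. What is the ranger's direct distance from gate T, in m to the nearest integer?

6747 m

Leg 1 (228°, 2801 m): east 2801 sin 228° = -2081.55, north 2801 cos 228° = -1874.23
Leg 2 (199°, 4159 m): east 4159 sin 199° = -1354.04, north 4159 cos 199° = -3932.41
Net: -3435.59 east, -5806.65 north. Distance = √((-3435.59)² + (-5806.65)²) = 6746.881 m.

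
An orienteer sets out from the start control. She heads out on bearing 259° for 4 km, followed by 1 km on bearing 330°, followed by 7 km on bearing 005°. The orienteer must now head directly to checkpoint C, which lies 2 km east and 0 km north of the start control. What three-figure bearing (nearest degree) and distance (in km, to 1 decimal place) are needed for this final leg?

141°, 9.2 km

Leg 1 (259°, 4 km): east 4 sin 259° = -3.93, north 4 cos 259° = -0.76
Leg 2 (330°, 1 km): east 1 sin 330° = -0.50, north 1 cos 330° = 0.87
Leg 3 (005°, 7 km): east 7 sin 5° = 0.61, north 7 cos 5° = 6.97
Current position: (-3.82, 7.08). Target: (2, 0). Remaining: Δeast = 5.82, Δnorth = -7.08.
Bearing = atan2(5.82, -7.08) mod 360° = 140.58°; distance = √((5.82)² + (-7.08)²) = 9.160 km.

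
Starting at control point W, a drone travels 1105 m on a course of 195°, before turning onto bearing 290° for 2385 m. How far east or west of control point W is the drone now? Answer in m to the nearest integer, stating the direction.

2527 m west

Leg 1 (195°, 1105 m): east 1105 sin 195° = -286.00, north 1105 cos 195° = -1067.35
Leg 2 (290°, 2385 m): east 2385 sin 290° = -2241.17, north 2385 cos 290° = 815.72
Net east component: -2527.16 m.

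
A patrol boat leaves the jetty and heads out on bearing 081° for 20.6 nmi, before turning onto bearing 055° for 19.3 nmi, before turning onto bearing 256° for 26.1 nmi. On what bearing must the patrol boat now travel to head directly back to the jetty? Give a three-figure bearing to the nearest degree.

Leg 1 (081°, 20.6 nmi): east 20.6 sin 81° = 20.35, north 20.6 cos 81° = 3.22
Leg 2 (055°, 19.3 nmi): east 19.3 sin 55° = 15.81, north 19.3 cos 55° = 11.07
Leg 3 (256°, 26.1 nmi): east 26.1 sin 256° = -25.32, north 26.1 cos 256° = -6.31
Net displacement: 10.83 east, 7.98 north. Direction back to start is (-10.83, -7.98): bearing = atan2(-10.83, -7.98) mod 360° = 233.62° ≈ 234°.

234°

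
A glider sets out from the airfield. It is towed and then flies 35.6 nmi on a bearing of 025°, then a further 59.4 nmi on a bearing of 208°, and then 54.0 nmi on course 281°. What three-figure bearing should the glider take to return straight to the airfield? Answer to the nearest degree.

081°

Leg 1 (025°, 35.6 nmi): east 35.6 sin 25° = 15.05, north 35.6 cos 25° = 32.26
Leg 2 (208°, 59.4 nmi): east 59.4 sin 208° = -27.89, north 59.4 cos 208° = -52.45
Leg 3 (281°, 54.0 nmi): east 54.0 sin 281° = -53.01, north 54.0 cos 281° = 10.30
Net displacement: -65.85 east, -9.88 north. Direction back to start is (65.85, 9.88): bearing = atan2(65.85, 9.88) mod 360° = 81.47° ≈ 081°.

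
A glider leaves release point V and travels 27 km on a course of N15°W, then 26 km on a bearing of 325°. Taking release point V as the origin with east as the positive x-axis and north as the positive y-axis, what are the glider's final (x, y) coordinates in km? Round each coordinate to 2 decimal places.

Leg 1 (N15°W, 27 km): east 27 sin 345° = -6.99, north 27 cos 345° = 26.08
Leg 2 (325°, 26 km): east 26 sin 325° = -14.91, north 26 cos 325° = 21.30
Summing: -21.90 km east, 47.38 km north → (-21.90, 47.38).

(-21.90, 47.38)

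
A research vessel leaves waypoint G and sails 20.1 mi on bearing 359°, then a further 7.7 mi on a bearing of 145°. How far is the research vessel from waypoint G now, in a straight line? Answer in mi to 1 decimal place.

Leg 1 (359°, 20.1 mi): east 20.1 sin 359° = -0.35, north 20.1 cos 359° = 20.10
Leg 2 (145°, 7.7 mi): east 7.7 sin 145° = 4.42, north 7.7 cos 145° = -6.31
Net: 4.07 east, 13.79 north. Distance = √((4.07)² + (13.79)²) = 14.376 mi.

14.4 mi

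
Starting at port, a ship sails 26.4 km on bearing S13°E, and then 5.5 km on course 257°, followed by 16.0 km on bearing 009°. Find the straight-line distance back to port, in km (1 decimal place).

11.6 km

Leg 1 (S13°E, 26.4 km): east 26.4 sin 167° = 5.94, north 26.4 cos 167° = -25.72
Leg 2 (257°, 5.5 km): east 5.5 sin 257° = -5.36, north 5.5 cos 257° = -1.24
Leg 3 (009°, 16.0 km): east 16.0 sin 9° = 2.50, north 16.0 cos 9° = 15.80
Net: 3.08 east, -11.16 north. Distance = √((3.08)² + (-11.16)²) = 11.576 km.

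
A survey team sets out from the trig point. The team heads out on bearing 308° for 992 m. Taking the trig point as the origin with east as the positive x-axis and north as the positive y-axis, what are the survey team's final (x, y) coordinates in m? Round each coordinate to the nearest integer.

Leg 1 (308°, 992 m): east 992 sin 308° = -781.71, north 992 cos 308° = 610.74
Summing: -781.71 m east, 610.74 m north → (-782, 611).

(-782, 611)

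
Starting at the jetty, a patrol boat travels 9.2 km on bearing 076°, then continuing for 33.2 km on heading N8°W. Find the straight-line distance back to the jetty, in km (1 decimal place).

Leg 1 (076°, 9.2 km): east 9.2 sin 76° = 8.93, north 9.2 cos 76° = 2.23
Leg 2 (N8°W, 33.2 km): east 33.2 sin 352° = -4.62, north 33.2 cos 352° = 32.88
Net: 4.31 east, 35.10 north. Distance = √((4.31)² + (35.10)²) = 35.366 km.

35.4 km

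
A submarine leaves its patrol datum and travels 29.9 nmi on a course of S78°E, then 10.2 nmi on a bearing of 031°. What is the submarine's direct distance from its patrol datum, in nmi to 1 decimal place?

Leg 1 (S78°E, 29.9 nmi): east 29.9 sin 102° = 29.25, north 29.9 cos 102° = -6.22
Leg 2 (031°, 10.2 nmi): east 10.2 sin 31° = 5.25, north 10.2 cos 31° = 8.74
Net: 34.50 east, 2.53 north. Distance = √((34.50)² + (2.53)²) = 34.592 nmi.

34.6 nmi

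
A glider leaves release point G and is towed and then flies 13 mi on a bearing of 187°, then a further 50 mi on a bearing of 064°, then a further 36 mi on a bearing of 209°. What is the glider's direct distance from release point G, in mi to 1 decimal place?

Leg 1 (187°, 13 mi): east 13 sin 187° = -1.58, north 13 cos 187° = -12.90
Leg 2 (064°, 50 mi): east 50 sin 64° = 44.94, north 50 cos 64° = 21.92
Leg 3 (209°, 36 mi): east 36 sin 209° = -17.45, north 36 cos 209° = -31.49
Net: 25.90 east, -22.47 north. Distance = √((25.90)² + (-22.47)²) = 34.291 mi.

34.3 mi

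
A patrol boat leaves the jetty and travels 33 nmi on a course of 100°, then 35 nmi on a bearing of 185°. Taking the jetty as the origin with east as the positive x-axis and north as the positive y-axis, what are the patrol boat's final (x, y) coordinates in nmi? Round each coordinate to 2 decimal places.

(29.45, -40.60)

Leg 1 (100°, 33 nmi): east 33 sin 100° = 32.50, north 33 cos 100° = -5.73
Leg 2 (185°, 35 nmi): east 35 sin 185° = -3.05, north 35 cos 185° = -34.87
Summing: 29.45 nmi east, -40.60 nmi north → (29.45, -40.60).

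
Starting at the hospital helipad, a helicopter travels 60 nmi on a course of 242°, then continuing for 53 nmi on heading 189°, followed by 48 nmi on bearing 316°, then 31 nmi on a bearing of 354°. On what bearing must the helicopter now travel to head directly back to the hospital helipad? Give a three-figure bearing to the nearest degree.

081°

Leg 1 (242°, 60 nmi): east 60 sin 242° = -52.98, north 60 cos 242° = -28.17
Leg 2 (189°, 53 nmi): east 53 sin 189° = -8.29, north 53 cos 189° = -52.35
Leg 3 (316°, 48 nmi): east 48 sin 316° = -33.34, north 48 cos 316° = 34.53
Leg 4 (354°, 31 nmi): east 31 sin 354° = -3.24, north 31 cos 354° = 30.83
Net displacement: -97.85 east, -15.16 north. Direction back to start is (97.85, 15.16): bearing = atan2(97.85, 15.16) mod 360° = 81.19° ≈ 081°.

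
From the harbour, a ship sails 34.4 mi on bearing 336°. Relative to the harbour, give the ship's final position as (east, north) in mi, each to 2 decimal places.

(-13.99, 31.43)

Leg 1 (336°, 34.4 mi): east 34.4 sin 336° = -13.99, north 34.4 cos 336° = 31.43
Summing: -13.99 mi east, 31.43 mi north → (-13.99, 31.43).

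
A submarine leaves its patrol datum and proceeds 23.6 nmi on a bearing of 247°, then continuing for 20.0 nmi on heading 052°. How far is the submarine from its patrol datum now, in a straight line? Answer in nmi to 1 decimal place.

Leg 1 (247°, 23.6 nmi): east 23.6 sin 247° = -21.72, north 23.6 cos 247° = -9.22
Leg 2 (052°, 20.0 nmi): east 20.0 sin 52° = 15.76, north 20.0 cos 52° = 12.31
Net: -5.96 east, 3.09 north. Distance = √((-5.96)² + (3.09)²) = 6.718 nmi.

6.7 nmi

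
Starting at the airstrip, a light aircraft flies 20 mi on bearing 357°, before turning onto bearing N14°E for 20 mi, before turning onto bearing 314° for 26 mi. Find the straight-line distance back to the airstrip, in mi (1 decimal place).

Leg 1 (357°, 20 mi): east 20 sin 357° = -1.05, north 20 cos 357° = 19.97
Leg 2 (N14°E, 20 mi): east 20 sin 14° = 4.84, north 20 cos 14° = 19.41
Leg 3 (314°, 26 mi): east 26 sin 314° = -18.70, north 26 cos 314° = 18.06
Net: -14.91 east, 57.44 north. Distance = √((-14.91)² + (57.44)²) = 59.344 mi.

59.3 mi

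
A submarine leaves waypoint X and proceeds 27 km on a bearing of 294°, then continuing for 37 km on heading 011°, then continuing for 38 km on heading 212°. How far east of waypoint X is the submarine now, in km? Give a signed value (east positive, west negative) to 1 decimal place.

-37.7 km

Leg 1 (294°, 27 km): east 27 sin 294° = -24.67, north 27 cos 294° = 10.98
Leg 2 (011°, 37 km): east 37 sin 11° = 7.06, north 37 cos 11° = 36.32
Leg 3 (212°, 38 km): east 38 sin 212° = -20.14, north 38 cos 212° = -32.23
Net east component: -37.74 km.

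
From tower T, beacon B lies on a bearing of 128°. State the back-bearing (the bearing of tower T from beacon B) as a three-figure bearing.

Back-bearing = 128° + 180° = 308°.

308°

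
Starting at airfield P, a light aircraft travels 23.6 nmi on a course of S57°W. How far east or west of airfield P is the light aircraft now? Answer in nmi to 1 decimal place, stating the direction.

Leg 1 (S57°W, 23.6 nmi): east 23.6 sin 237° = -19.79, north 23.6 cos 237° = -12.85
Net east component: -19.79 nmi.

19.8 nmi west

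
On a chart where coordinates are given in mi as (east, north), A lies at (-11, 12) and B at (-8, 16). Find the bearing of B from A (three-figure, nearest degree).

037°

Δeast = -8 − -11 = 3.00; Δnorth = 16 − 12 = 4.00.
Bearing = atan2(Δeast, Δnorth) mod 360° = 36.87° ≈ 037°.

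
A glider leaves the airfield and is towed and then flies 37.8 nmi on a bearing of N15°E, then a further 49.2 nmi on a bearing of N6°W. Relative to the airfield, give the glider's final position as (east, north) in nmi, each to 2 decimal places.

Leg 1 (N15°E, 37.8 nmi): east 37.8 sin 15° = 9.78, north 37.8 cos 15° = 36.51
Leg 2 (N6°W, 49.2 nmi): east 49.2 sin 354° = -5.14, north 49.2 cos 354° = 48.93
Summing: 4.64 nmi east, 85.44 nmi north → (4.64, 85.44).

(4.64, 85.44)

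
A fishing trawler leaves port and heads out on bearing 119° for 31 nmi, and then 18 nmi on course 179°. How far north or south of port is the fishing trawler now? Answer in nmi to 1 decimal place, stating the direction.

Leg 1 (119°, 31 nmi): east 31 sin 119° = 27.11, north 31 cos 119° = -15.03
Leg 2 (179°, 18 nmi): east 18 sin 179° = 0.31, north 18 cos 179° = -18.00
Net north component: -33.03 nmi.

33.0 nmi south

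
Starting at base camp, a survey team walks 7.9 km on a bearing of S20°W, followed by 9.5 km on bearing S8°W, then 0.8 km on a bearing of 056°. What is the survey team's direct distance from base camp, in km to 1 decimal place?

Leg 1 (S20°W, 7.9 km): east 7.9 sin 200° = -2.70, north 7.9 cos 200° = -7.42
Leg 2 (S8°W, 9.5 km): east 9.5 sin 188° = -1.32, north 9.5 cos 188° = -9.41
Leg 3 (056°, 0.8 km): east 0.8 sin 56° = 0.66, north 0.8 cos 56° = 0.45
Net: -3.36 east, -16.38 north. Distance = √((-3.36)² + (-16.38)²) = 16.725 km.

16.7 km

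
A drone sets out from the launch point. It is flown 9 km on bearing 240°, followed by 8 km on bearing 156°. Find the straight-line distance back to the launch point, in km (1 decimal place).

12.7 km

Leg 1 (240°, 9 km): east 9 sin 240° = -7.79, north 9 cos 240° = -4.50
Leg 2 (156°, 8 km): east 8 sin 156° = 3.25, north 8 cos 156° = -7.31
Net: -4.54 east, -11.81 north. Distance = √((-4.54)² + (-11.81)²) = 12.651 km.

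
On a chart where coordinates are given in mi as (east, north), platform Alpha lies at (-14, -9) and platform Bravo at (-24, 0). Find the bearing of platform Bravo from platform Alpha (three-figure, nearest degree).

312°

Δeast = -24 − -14 = -10.00; Δnorth = 0 − -9 = 9.00.
Bearing = atan2(Δeast, Δnorth) mod 360° = 311.99° ≈ 312°.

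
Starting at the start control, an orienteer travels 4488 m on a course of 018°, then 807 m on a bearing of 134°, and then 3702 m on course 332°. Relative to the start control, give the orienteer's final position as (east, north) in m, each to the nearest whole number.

Leg 1 (018°, 4488 m): east 4488 sin 18° = 1386.87, north 4488 cos 18° = 4268.34
Leg 2 (134°, 807 m): east 807 sin 134° = 580.51, north 807 cos 134° = -560.59
Leg 3 (332°, 3702 m): east 3702 sin 332° = -1737.98, north 3702 cos 332° = 3268.67
Summing: 229.39 m east, 6976.42 m north → (229, 6976).

(229, 6976)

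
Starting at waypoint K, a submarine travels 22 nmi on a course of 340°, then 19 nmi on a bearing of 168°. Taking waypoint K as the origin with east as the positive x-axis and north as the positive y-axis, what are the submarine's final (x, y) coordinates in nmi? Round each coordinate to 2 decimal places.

(-3.57, 2.09)

Leg 1 (340°, 22 nmi): east 22 sin 340° = -7.52, north 22 cos 340° = 20.67
Leg 2 (168°, 19 nmi): east 19 sin 168° = 3.95, north 19 cos 168° = -18.58
Summing: -3.57 nmi east, 2.09 nmi north → (-3.57, 2.09).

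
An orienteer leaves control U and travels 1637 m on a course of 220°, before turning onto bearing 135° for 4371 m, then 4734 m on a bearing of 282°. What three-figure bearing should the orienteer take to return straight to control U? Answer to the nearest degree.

038°

Leg 1 (220°, 1637 m): east 1637 sin 220° = -1052.24, north 1637 cos 220° = -1254.01
Leg 2 (135°, 4371 m): east 4371 sin 135° = 3090.76, north 4371 cos 135° = -3090.76
Leg 3 (282°, 4734 m): east 4734 sin 282° = -4630.55, north 4734 cos 282° = 984.25
Net displacement: -2592.03 east, -3360.52 north. Direction back to start is (2592.03, 3360.52): bearing = atan2(2592.03, 3360.52) mod 360° = 37.64° ≈ 038°.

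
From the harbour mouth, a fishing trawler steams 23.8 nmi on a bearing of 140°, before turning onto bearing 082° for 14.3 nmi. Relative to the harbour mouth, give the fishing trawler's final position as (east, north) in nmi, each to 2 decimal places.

(29.46, -16.24)

Leg 1 (140°, 23.8 nmi): east 23.8 sin 140° = 15.30, north 23.8 cos 140° = -18.23
Leg 2 (082°, 14.3 nmi): east 14.3 sin 82° = 14.16, north 14.3 cos 82° = 1.99
Summing: 29.46 nmi east, -16.24 nmi north → (29.46, -16.24).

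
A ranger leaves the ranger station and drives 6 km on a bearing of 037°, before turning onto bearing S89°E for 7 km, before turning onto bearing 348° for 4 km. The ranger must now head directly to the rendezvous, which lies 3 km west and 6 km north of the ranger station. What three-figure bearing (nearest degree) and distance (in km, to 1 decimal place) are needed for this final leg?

Leg 1 (037°, 6 km): east 6 sin 37° = 3.61, north 6 cos 37° = 4.79
Leg 2 (S89°E, 7 km): east 7 sin 91° = 7.00, north 7 cos 91° = -0.12
Leg 3 (348°, 4 km): east 4 sin 348° = -0.83, north 4 cos 348° = 3.91
Current position: (9.78, 8.58). Target: (-3, 6). Remaining: Δeast = -12.78, Δnorth = -2.58.
Bearing = atan2(-12.78, -2.58) mod 360° = 258.58°; distance = √((-12.78)² + (-2.58)²) = 13.036 km.

259°, 13.0 km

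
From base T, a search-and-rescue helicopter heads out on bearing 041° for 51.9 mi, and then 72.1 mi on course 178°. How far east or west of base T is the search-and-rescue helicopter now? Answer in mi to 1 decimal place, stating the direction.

36.6 mi east

Leg 1 (041°, 51.9 mi): east 51.9 sin 41° = 34.05, north 51.9 cos 41° = 39.17
Leg 2 (178°, 72.1 mi): east 72.1 sin 178° = 2.52, north 72.1 cos 178° = -72.06
Net east component: 36.57 mi.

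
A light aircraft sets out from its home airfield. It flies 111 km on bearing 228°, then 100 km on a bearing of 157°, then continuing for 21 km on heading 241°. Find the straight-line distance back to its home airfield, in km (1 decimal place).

Leg 1 (228°, 111 km): east 111 sin 228° = -82.49, north 111 cos 228° = -74.27
Leg 2 (157°, 100 km): east 100 sin 157° = 39.07, north 100 cos 157° = -92.05
Leg 3 (241°, 21 km): east 21 sin 241° = -18.37, north 21 cos 241° = -10.18
Net: -61.78 east, -176.50 north. Distance = √((-61.78)² + (-176.50)²) = 187.006 km.

187.0 km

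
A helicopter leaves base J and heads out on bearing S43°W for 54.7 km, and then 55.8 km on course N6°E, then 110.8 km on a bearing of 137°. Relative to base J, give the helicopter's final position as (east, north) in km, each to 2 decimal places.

Leg 1 (S43°W, 54.7 km): east 54.7 sin 223° = -37.31, north 54.7 cos 223° = -40.01
Leg 2 (N6°E, 55.8 km): east 55.8 sin 6° = 5.83, north 55.8 cos 6° = 55.49
Leg 3 (137°, 110.8 km): east 110.8 sin 137° = 75.57, north 110.8 cos 137° = -81.03
Summing: 44.09 km east, -65.54 km north → (44.09, -65.54).

(44.09, -65.54)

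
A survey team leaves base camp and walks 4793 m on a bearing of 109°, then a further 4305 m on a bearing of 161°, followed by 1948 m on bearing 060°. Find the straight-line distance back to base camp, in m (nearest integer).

8931 m

Leg 1 (109°, 4793 m): east 4793 sin 109° = 4531.87, north 4793 cos 109° = -1560.45
Leg 2 (161°, 4305 m): east 4305 sin 161° = 1401.57, north 4305 cos 161° = -4070.46
Leg 3 (060°, 1948 m): east 1948 sin 60° = 1687.02, north 1948 cos 60° = 974.00
Net: 7620.46 east, -4656.91 north. Distance = √((7620.46)² + (-4656.91)²) = 8930.743 m.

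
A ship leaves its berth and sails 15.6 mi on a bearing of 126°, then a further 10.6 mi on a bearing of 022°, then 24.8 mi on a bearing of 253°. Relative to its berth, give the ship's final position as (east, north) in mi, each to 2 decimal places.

(-7.12, -6.59)

Leg 1 (126°, 15.6 mi): east 15.6 sin 126° = 12.62, north 15.6 cos 126° = -9.17
Leg 2 (022°, 10.6 mi): east 10.6 sin 22° = 3.97, north 10.6 cos 22° = 9.83
Leg 3 (253°, 24.8 mi): east 24.8 sin 253° = -23.72, north 24.8 cos 253° = -7.25
Summing: -7.12 mi east, -6.59 mi north → (-7.12, -6.59).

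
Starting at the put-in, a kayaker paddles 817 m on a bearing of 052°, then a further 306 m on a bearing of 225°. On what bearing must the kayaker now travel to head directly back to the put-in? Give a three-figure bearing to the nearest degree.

236°

Leg 1 (052°, 817 m): east 817 sin 52° = 643.80, north 817 cos 52° = 503.00
Leg 2 (225°, 306 m): east 306 sin 225° = -216.37, north 306 cos 225° = -216.37
Net displacement: 427.43 east, 286.62 north. Direction back to start is (-427.43, -286.62): bearing = atan2(-427.43, -286.62) mod 360° = 236.16° ≈ 236°.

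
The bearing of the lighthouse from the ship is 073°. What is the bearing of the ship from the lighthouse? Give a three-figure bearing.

Back-bearing = 073° + 180° = 253°.

253°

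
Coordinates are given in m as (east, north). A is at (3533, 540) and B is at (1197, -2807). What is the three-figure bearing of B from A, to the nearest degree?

215°

Δeast = 1197 − 3533 = -2336.00; Δnorth = -2807 − 540 = -3347.00.
Bearing = atan2(Δeast, Δnorth) mod 360° = 214.91° ≈ 215°.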